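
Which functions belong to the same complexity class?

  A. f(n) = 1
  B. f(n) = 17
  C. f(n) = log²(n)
A and B

Examining each function:
  A. 1 is O(1)
  B. 17 is O(1)
  C. log²(n) is O(log² n)

Functions A and B both have the same complexity class.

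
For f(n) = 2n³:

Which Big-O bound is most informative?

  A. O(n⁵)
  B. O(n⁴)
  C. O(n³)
C

f(n) = 2n³ is O(n³).
All listed options are valid Big-O bounds (upper bounds),
but O(n³) is the tightest (smallest valid bound).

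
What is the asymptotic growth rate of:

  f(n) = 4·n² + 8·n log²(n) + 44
Θ(n²)

Order the terms by growth rate: 44 ≺ 8·n log²(n) ≺ 4·n².
The fastest-growing term 4·n² dominates as n → ∞; dropping its constant factor gives Θ(n²).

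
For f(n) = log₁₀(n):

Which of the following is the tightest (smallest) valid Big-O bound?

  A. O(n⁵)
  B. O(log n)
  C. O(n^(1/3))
B

f(n) = log₁₀(n) is O(log n).
All listed options are valid Big-O bounds (upper bounds),
but O(log n) is the tightest (smallest valid bound).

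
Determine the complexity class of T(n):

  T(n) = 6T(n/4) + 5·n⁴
Θ(n⁴)

Master Theorem: a = 6, b = 4, f(n) = 5·n⁴.
Compute the critical exponent d = log₄(6) = 1.292.
Compare f(n) = Θ(n⁴) against n^d:
  k = 4 > d = 1.292, so f(n) = Ω(n^(d+ε)) — Case 3.
  Regularity: a·(n/b)^4/n^4 = a/b^4 = 6/256 < 1 ✓.
  The top-level work dominates: T(n) = Θ(f(n)) = Θ(n⁴).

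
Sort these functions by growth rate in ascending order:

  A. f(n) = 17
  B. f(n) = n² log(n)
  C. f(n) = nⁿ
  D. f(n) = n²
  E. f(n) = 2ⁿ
A < D < B < E < C

Comparing growth rates:
A = 17 is O(1)
D = n² is O(n²)
B = n² log(n) is O(n² log n)
E = 2ⁿ is O(2ⁿ)
C = nⁿ is O(nⁿ)

Therefore, the order from slowest to fastest is: A < D < B < E < C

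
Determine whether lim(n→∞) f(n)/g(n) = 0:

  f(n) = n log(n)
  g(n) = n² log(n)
True

f(n) = n log(n) is O(n log n), and g(n) = n² log(n) is O(n² log n).
Since O(n log n) grows strictly slower than O(n² log n), f(n) = o(g(n)) is true.
This means lim(n→∞) f(n)/g(n) = 0.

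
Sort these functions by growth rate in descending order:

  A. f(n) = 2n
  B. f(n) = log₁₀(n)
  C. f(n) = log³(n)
A > C > B

Comparing growth rates:
A = 2n is O(n)
C = log³(n) is O(log³ n)
B = log₁₀(n) is O(log n)

Therefore, the order from fastest to slowest is: A > C > B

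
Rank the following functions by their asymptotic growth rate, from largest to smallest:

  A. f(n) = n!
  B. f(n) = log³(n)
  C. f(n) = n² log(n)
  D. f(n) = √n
A > C > D > B

Comparing growth rates:
A = n! is O(n!)
C = n² log(n) is O(n² log n)
D = √n is O(√n)
B = log³(n) is O(log³ n)

Therefore, the order from fastest to slowest is: A > C > D > B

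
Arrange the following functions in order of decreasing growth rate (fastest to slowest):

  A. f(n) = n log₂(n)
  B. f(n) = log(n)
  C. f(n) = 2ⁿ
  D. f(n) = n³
C > D > A > B

Comparing growth rates:
C = 2ⁿ is O(2ⁿ)
D = n³ is O(n³)
A = n log₂(n) is O(n log n)
B = log(n) is O(log n)

Therefore, the order from fastest to slowest is: C > D > A > B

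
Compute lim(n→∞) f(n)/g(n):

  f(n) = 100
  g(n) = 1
100

Since 100 and 1 have the same growth rate (O(1)),
the ratio converges to a constant: 100.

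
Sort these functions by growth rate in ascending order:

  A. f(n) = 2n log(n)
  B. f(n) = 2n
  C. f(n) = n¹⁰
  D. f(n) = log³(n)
D < B < A < C

Comparing growth rates:
D = log³(n) is O(log³ n)
B = 2n is O(n)
A = 2n log(n) is O(n log n)
C = n¹⁰ is O(n¹⁰)

Therefore, the order from slowest to fastest is: D < B < A < C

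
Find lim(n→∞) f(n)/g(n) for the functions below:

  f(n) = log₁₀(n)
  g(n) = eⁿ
0

Since log₁₀(n) (O(log n)) grows slower than eⁿ (O(eⁿ)),
the ratio f(n)/g(n) → 0 as n → ∞.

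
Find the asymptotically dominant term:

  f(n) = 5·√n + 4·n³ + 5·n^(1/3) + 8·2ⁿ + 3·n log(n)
8·2ⁿ

Looking at each term:
  - 5·√n is O(√n)
  - 4·n³ is O(n³)
  - 5·n^(1/3) is O(n^(1/3))
  - 8·2ⁿ is O(2ⁿ)
  - 3·n log(n) is O(n log n)

The term 8·2ⁿ (O(2ⁿ)) grows fastest and dominates all others.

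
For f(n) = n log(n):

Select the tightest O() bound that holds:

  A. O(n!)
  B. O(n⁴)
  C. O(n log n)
C

f(n) = n log(n) is O(n log n).
All listed options are valid Big-O bounds (upper bounds),
but O(n log n) is the tightest (smallest valid bound).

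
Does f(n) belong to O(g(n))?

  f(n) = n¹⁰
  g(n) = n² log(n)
False

f(n) = n¹⁰ is O(n¹⁰), and g(n) = n² log(n) is O(n² log n).
Since O(n¹⁰) grows faster than O(n² log n), f(n) = O(g(n)) is false.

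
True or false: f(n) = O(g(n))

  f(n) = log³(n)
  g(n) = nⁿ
True

f(n) = log³(n) is O(log³ n), and g(n) = nⁿ is O(nⁿ).
Since O(log³ n) ⊆ O(nⁿ) (f grows no faster than g), f(n) = O(g(n)) is true.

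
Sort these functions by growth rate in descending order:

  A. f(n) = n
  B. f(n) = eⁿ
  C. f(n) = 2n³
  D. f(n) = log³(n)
B > C > A > D

Comparing growth rates:
B = eⁿ is O(eⁿ)
C = 2n³ is O(n³)
A = n is O(n)
D = log³(n) is O(log³ n)

Therefore, the order from fastest to slowest is: B > C > A > D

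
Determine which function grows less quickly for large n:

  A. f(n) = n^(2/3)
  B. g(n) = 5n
A

f(n) = n^(2/3) is O(n^(2/3)), while g(n) = 5n is O(n).
Since O(n^(2/3)) grows slower than O(n), f(n) is dominated.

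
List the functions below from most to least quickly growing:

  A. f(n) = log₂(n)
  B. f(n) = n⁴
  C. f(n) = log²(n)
B > C > A

Comparing growth rates:
B = n⁴ is O(n⁴)
C = log²(n) is O(log² n)
A = log₂(n) is O(log n)

Therefore, the order from fastest to slowest is: B > C > A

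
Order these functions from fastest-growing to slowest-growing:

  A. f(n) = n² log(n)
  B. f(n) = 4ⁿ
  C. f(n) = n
B > A > C

Comparing growth rates:
B = 4ⁿ is O(4ⁿ)
A = n² log(n) is O(n² log n)
C = n is O(n)

Therefore, the order from fastest to slowest is: B > A > C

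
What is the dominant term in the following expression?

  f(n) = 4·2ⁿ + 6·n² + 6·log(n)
4·2ⁿ

Looking at each term:
  - 4·2ⁿ is O(2ⁿ)
  - 6·n² is O(n²)
  - 6·log(n) is O(log n)

The term 4·2ⁿ (O(2ⁿ)) grows fastest and dominates all others.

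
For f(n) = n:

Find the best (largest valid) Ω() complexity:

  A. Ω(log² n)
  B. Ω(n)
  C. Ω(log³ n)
B

f(n) = n is Ω(n).
All listed options are valid Big-Ω bounds (lower bounds),
but Ω(n) is the tightest (largest valid bound).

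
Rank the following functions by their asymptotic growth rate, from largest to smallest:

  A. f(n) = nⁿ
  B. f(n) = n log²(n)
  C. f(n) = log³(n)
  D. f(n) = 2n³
A > D > B > C

Comparing growth rates:
A = nⁿ is O(nⁿ)
D = 2n³ is O(n³)
B = n log²(n) is O(n log² n)
C = log³(n) is O(log³ n)

Therefore, the order from fastest to slowest is: A > D > B > C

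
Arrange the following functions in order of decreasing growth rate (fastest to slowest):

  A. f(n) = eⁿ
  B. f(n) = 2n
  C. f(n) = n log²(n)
A > C > B

Comparing growth rates:
A = eⁿ is O(eⁿ)
C = n log²(n) is O(n log² n)
B = 2n is O(n)

Therefore, the order from fastest to slowest is: A > C > B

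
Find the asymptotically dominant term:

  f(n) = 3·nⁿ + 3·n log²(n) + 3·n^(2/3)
3·nⁿ

Looking at each term:
  - 3·nⁿ is O(nⁿ)
  - 3·n log²(n) is O(n log² n)
  - 3·n^(2/3) is O(n^(2/3))

The term 3·nⁿ (O(nⁿ)) grows fastest and dominates all others.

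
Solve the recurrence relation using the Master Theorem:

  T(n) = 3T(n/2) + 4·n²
Θ(n²)

Master Theorem: a = 3, b = 2, f(n) = 4·n².
Compute the critical exponent d = log₂(3) = 1.585.
Compare f(n) = Θ(n²) against n^d:
  k = 2 > d = 1.585, so f(n) = Ω(n^(d+ε)) — Case 3.
  Regularity: a·(n/b)^2/n^2 = a/b^2 = 3/4 < 1 ✓.
  The top-level work dominates: T(n) = Θ(f(n)) = Θ(n²).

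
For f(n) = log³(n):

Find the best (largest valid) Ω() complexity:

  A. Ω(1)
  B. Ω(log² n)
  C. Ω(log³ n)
C

f(n) = log³(n) is Ω(log³ n).
All listed options are valid Big-Ω bounds (lower bounds),
but Ω(log³ n) is the tightest (largest valid bound).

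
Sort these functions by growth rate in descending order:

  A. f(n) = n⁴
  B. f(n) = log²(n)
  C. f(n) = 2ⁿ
C > A > B

Comparing growth rates:
C = 2ⁿ is O(2ⁿ)
A = n⁴ is O(n⁴)
B = log²(n) is O(log² n)

Therefore, the order from fastest to slowest is: C > A > B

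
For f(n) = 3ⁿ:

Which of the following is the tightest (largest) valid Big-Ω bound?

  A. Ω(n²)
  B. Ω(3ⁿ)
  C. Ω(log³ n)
B

f(n) = 3ⁿ is Ω(3ⁿ).
All listed options are valid Big-Ω bounds (lower bounds),
but Ω(3ⁿ) is the tightest (largest valid bound).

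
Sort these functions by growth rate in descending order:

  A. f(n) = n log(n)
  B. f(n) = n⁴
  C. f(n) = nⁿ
C > B > A

Comparing growth rates:
C = nⁿ is O(nⁿ)
B = n⁴ is O(n⁴)
A = n log(n) is O(n log n)

Therefore, the order from fastest to slowest is: C > B > A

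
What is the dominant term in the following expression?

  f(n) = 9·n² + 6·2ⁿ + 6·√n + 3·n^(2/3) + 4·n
6·2ⁿ

Looking at each term:
  - 9·n² is O(n²)
  - 6·2ⁿ is O(2ⁿ)
  - 6·√n is O(√n)
  - 3·n^(2/3) is O(n^(2/3))
  - 4·n is O(n)

The term 6·2ⁿ (O(2ⁿ)) grows fastest and dominates all others.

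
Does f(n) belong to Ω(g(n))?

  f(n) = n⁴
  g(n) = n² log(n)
True

f(n) = n⁴ is O(n⁴), and g(n) = n² log(n) is O(n² log n).
Since O(n⁴) grows at least as fast as O(n² log n), f(n) = Ω(g(n)) is true.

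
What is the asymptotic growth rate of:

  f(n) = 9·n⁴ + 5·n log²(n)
Θ(n⁴)

Order the terms by growth rate: 5·n log²(n) ≺ 9·n⁴.
The fastest-growing term 9·n⁴ dominates as n → ∞; dropping its constant factor gives Θ(n⁴).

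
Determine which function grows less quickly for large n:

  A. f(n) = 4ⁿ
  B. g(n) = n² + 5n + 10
B

f(n) = 4ⁿ is O(4ⁿ), while g(n) = n² + 5n + 10 is O(n²).
Since O(n²) grows slower than O(4ⁿ), g(n) is dominated.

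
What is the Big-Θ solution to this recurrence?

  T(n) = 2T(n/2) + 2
Θ(n)

Master Theorem: a = 2, b = 2, f(n) = 2.
Compute the critical exponent d = log₂(2) = 1.
Compare f(n) = Θ(1) against n^d:
  k = 0 < d = 1, so f(n) = O(n^(d-ε)) — Case 1.
  The recursion cost dominates: T(n) = Θ(n^d) = Θ(n).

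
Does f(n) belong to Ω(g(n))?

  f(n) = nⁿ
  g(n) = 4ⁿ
True

f(n) = nⁿ is O(nⁿ), and g(n) = 4ⁿ is O(4ⁿ).
Since O(nⁿ) grows at least as fast as O(4ⁿ), f(n) = Ω(g(n)) is true.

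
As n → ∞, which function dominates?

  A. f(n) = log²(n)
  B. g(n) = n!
B

f(n) = log²(n) is O(log² n), while g(n) = n! is O(n!).
Since O(n!) grows faster than O(log² n), g(n) dominates.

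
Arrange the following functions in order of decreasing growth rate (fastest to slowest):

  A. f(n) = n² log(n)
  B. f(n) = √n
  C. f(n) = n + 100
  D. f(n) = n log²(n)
A > D > C > B

Comparing growth rates:
A = n² log(n) is O(n² log n)
D = n log²(n) is O(n log² n)
C = n + 100 is O(n)
B = √n is O(√n)

Therefore, the order from fastest to slowest is: A > D > C > B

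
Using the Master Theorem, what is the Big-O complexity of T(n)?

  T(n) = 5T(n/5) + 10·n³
Θ(n³)

Master Theorem: a = 5, b = 5, f(n) = 10·n³.
Compute the critical exponent d = log₅(5) = 1.
Compare f(n) = Θ(n³) against n^d:
  k = 3 > d = 1, so f(n) = Ω(n^(d+ε)) — Case 3.
  Regularity: a·(n/b)^3/n^3 = a/b^3 = 5/125 < 1 ✓.
  The top-level work dominates: T(n) = Θ(f(n)) = Θ(n³).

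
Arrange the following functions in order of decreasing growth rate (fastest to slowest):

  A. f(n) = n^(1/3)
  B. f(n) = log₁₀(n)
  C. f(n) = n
C > A > B

Comparing growth rates:
C = n is O(n)
A = n^(1/3) is O(n^(1/3))
B = log₁₀(n) is O(log n)

Therefore, the order from fastest to slowest is: C > A > B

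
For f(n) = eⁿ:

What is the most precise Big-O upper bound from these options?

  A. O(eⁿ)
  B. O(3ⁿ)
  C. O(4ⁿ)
A

f(n) = eⁿ is O(eⁿ).
All listed options are valid Big-O bounds (upper bounds),
but O(eⁿ) is the tightest (smallest valid bound).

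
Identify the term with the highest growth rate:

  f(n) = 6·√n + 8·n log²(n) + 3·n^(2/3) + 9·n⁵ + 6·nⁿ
6·nⁿ

Looking at each term:
  - 6·√n is O(√n)
  - 8·n log²(n) is O(n log² n)
  - 3·n^(2/3) is O(n^(2/3))
  - 9·n⁵ is O(n⁵)
  - 6·nⁿ is O(nⁿ)

The term 6·nⁿ (O(nⁿ)) grows fastest and dominates all others.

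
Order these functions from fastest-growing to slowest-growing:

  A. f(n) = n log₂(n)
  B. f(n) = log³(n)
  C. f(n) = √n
A > C > B

Comparing growth rates:
A = n log₂(n) is O(n log n)
C = √n is O(√n)
B = log³(n) is O(log³ n)

Therefore, the order from fastest to slowest is: A > C > B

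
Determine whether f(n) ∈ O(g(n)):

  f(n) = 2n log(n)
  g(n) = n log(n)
True

f(n) = 2n log(n) and g(n) = n log(n) are both O(n log n).
Big-O permits equal growth rates (f ≤ c·g for some c), so f(n) = O(g(n)) is true.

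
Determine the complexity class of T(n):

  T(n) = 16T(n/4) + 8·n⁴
Θ(n⁴)

Master Theorem: a = 16, b = 4, f(n) = 8·n⁴.
Compute the critical exponent d = log₄(16) = 2.
Compare f(n) = Θ(n⁴) against n^d:
  k = 4 > d = 2, so f(n) = Ω(n^(d+ε)) — Case 3.
  Regularity: a·(n/b)^4/n^4 = a/b^4 = 16/256 < 1 ✓.
  The top-level work dominates: T(n) = Θ(f(n)) = Θ(n⁴).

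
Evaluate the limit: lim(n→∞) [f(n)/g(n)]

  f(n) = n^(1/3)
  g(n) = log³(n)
∞

Since n^(1/3) (O(n^(1/3))) grows faster than log³(n) (O(log³ n)),
the ratio f(n)/g(n) → ∞ as n → ∞.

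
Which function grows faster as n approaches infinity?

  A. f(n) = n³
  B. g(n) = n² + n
A

f(n) = n³ is O(n³), while g(n) = n² + n is O(n²).
Since O(n³) grows faster than O(n²), f(n) dominates.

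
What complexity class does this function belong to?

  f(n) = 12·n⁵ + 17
O(n⁵)

The dominant term in 12·n⁵ + 17 is 12·n⁵, which is Θ(n⁵).
Lower-order terms (17) are asymptotically negligible.
Constants are absorbed, so the tightest bound is O(n⁵).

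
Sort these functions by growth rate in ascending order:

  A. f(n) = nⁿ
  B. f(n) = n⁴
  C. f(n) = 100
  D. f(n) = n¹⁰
C < B < D < A

Comparing growth rates:
C = 100 is O(1)
B = n⁴ is O(n⁴)
D = n¹⁰ is O(n¹⁰)
A = nⁿ is O(nⁿ)

Therefore, the order from slowest to fastest is: C < B < D < A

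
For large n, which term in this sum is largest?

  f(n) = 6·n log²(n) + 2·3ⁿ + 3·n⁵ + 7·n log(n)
2·3ⁿ

Looking at each term:
  - 6·n log²(n) is O(n log² n)
  - 2·3ⁿ is O(3ⁿ)
  - 3·n⁵ is O(n⁵)
  - 7·n log(n) is O(n log n)

The term 2·3ⁿ (O(3ⁿ)) grows fastest and dominates all others.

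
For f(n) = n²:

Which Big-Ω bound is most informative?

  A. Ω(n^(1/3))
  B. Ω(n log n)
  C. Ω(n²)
C

f(n) = n² is Ω(n²).
All listed options are valid Big-Ω bounds (lower bounds),
but Ω(n²) is the tightest (largest valid bound).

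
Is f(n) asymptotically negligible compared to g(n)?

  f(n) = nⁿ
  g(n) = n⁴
False

f(n) = nⁿ is O(nⁿ), and g(n) = n⁴ is O(n⁴).
Since O(nⁿ) grows faster than or equal to O(n⁴), f(n) = o(g(n)) is false.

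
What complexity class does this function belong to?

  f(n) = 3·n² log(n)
O(n² log n)

The dominant term in 3·n² log(n) is 3·n² log(n), which is Θ(n² log n).
Constants are absorbed, so the tightest bound is O(n² log n).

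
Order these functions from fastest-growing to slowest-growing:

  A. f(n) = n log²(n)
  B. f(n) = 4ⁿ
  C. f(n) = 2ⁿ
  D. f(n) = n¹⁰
B > C > D > A

Comparing growth rates:
B = 4ⁿ is O(4ⁿ)
C = 2ⁿ is O(2ⁿ)
D = n¹⁰ is O(n¹⁰)
A = n log²(n) is O(n log² n)

Therefore, the order from fastest to slowest is: B > C > D > A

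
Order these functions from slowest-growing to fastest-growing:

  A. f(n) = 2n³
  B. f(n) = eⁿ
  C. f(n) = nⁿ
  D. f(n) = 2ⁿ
A < D < B < C

Comparing growth rates:
A = 2n³ is O(n³)
D = 2ⁿ is O(2ⁿ)
B = eⁿ is O(eⁿ)
C = nⁿ is O(nⁿ)

Therefore, the order from slowest to fastest is: A < D < B < C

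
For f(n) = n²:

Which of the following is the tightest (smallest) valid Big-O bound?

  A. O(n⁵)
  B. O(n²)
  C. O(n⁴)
B

f(n) = n² is O(n²).
All listed options are valid Big-O bounds (upper bounds),
but O(n²) is the tightest (smallest valid bound).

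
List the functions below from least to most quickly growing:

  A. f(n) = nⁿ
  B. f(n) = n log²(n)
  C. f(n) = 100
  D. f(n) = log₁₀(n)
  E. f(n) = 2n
C < D < E < B < A

Comparing growth rates:
C = 100 is O(1)
D = log₁₀(n) is O(log n)
E = 2n is O(n)
B = n log²(n) is O(n log² n)
A = nⁿ is O(nⁿ)

Therefore, the order from slowest to fastest is: C < D < E < B < A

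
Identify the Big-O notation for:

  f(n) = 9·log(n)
O(log n)

The dominant term in 9·log(n) is 9·log(n), which is Θ(log n).
Constants are absorbed, so the tightest bound is O(log n).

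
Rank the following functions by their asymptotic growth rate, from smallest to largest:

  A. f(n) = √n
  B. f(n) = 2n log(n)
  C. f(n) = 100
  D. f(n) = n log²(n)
C < A < B < D

Comparing growth rates:
C = 100 is O(1)
A = √n is O(√n)
B = 2n log(n) is O(n log n)
D = n log²(n) is O(n log² n)

Therefore, the order from slowest to fastest is: C < A < B < D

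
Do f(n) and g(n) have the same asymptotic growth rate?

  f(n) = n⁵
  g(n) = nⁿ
False

f(n) = n⁵ is O(n⁵), and g(n) = nⁿ is O(nⁿ).
Since they have different growth rates, f(n) = Θ(g(n)) is false.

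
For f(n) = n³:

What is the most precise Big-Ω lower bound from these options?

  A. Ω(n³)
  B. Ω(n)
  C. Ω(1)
A

f(n) = n³ is Ω(n³).
All listed options are valid Big-Ω bounds (lower bounds),
but Ω(n³) is the tightest (largest valid bound).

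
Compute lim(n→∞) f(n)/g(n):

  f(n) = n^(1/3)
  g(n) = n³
0

Since n^(1/3) (O(n^(1/3))) grows slower than n³ (O(n³)),
the ratio f(n)/g(n) → 0 as n → ∞.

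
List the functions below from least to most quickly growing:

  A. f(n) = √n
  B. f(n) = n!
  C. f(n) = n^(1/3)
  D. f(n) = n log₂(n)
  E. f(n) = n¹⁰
C < A < D < E < B

Comparing growth rates:
C = n^(1/3) is O(n^(1/3))
A = √n is O(√n)
D = n log₂(n) is O(n log n)
E = n¹⁰ is O(n¹⁰)
B = n! is O(n!)

Therefore, the order from slowest to fastest is: C < A < D < E < B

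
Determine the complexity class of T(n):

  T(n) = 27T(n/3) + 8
Θ(n³)

Master Theorem: a = 27, b = 3, f(n) = 8.
Compute the critical exponent d = log₃(27) = 3.
Compare f(n) = Θ(1) against n^d:
  k = 0 < d = 3, so f(n) = O(n^(d-ε)) — Case 1.
  The recursion cost dominates: T(n) = Θ(n^d) = Θ(n³).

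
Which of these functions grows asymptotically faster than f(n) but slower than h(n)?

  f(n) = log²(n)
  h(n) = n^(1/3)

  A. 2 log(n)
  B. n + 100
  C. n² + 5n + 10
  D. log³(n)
D

We need g(n) with log²(n) = o(g(n)) and g(n) = o(n^(1/3)), i.e. O(log² n) ≺ g ≺ O(n^(1/3)).
Check each option:
  A. 2 log(n) — O(log n) does not grow strictly faster than f(n)
  B. n + 100 — O(n) does not grow strictly slower than h(n)
  C. n² + 5n + 10 — O(n²) does not grow strictly slower than h(n)
  D. log³(n) — O(log³ n) is strictly between O(log² n) and O(n^(1/3)) ✓

Only option D (log³(n)) lies strictly between.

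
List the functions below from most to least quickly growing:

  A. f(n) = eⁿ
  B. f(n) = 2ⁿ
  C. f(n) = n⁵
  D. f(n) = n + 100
A > B > C > D

Comparing growth rates:
A = eⁿ is O(eⁿ)
B = 2ⁿ is O(2ⁿ)
C = n⁵ is O(n⁵)
D = n + 100 is O(n)

Therefore, the order from fastest to slowest is: A > B > C > D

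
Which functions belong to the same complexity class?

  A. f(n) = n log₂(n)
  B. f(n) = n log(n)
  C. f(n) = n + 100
A and B

Examining each function:
  A. n log₂(n) is O(n log n)
  B. n log(n) is O(n log n)
  C. n + 100 is O(n)

Functions A and B both have the same complexity class.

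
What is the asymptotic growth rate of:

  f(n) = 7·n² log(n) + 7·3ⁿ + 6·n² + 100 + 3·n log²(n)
Θ(3ⁿ)

Order the terms by growth rate: 100 ≺ 3·n log²(n) ≺ 6·n² ≺ 7·n² log(n) ≺ 7·3ⁿ.
The fastest-growing term 7·3ⁿ dominates as n → ∞; dropping its constant factor gives Θ(3ⁿ).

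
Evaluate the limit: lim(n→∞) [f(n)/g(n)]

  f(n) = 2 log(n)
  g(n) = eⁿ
0

Since 2 log(n) (O(log n)) grows slower than eⁿ (O(eⁿ)),
the ratio f(n)/g(n) → 0 as n → ∞.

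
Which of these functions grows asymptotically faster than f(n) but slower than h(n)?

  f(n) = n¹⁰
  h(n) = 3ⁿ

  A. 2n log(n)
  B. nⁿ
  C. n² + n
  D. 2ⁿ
D

We need g(n) with n¹⁰ = o(g(n)) and g(n) = o(3ⁿ), i.e. O(n¹⁰) ≺ g ≺ O(3ⁿ).
Check each option:
  A. 2n log(n) — O(n log n) does not grow strictly faster than f(n)
  B. nⁿ — O(nⁿ) does not grow strictly slower than h(n)
  C. n² + n — O(n²) does not grow strictly faster than f(n)
  D. 2ⁿ — O(2ⁿ) is strictly between O(n¹⁰) and O(3ⁿ) ✓

Only option D (2ⁿ) lies strictly between.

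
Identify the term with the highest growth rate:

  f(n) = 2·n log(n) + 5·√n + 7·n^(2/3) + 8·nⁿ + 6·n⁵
8·nⁿ

Looking at each term:
  - 2·n log(n) is O(n log n)
  - 5·√n is O(√n)
  - 7·n^(2/3) is O(n^(2/3))
  - 8·nⁿ is O(nⁿ)
  - 6·n⁵ is O(n⁵)

The term 8·nⁿ (O(nⁿ)) grows fastest and dominates all others.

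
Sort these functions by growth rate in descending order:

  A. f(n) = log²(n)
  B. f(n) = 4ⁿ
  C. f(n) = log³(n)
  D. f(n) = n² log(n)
B > D > C > A

Comparing growth rates:
B = 4ⁿ is O(4ⁿ)
D = n² log(n) is O(n² log n)
C = log³(n) is O(log³ n)
A = log²(n) is O(log² n)

Therefore, the order from fastest to slowest is: B > D > C > A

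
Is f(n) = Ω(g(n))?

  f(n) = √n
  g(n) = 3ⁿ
False

f(n) = √n is O(√n), and g(n) = 3ⁿ is O(3ⁿ).
Since O(√n) grows slower than O(3ⁿ), f(n) = Ω(g(n)) is false.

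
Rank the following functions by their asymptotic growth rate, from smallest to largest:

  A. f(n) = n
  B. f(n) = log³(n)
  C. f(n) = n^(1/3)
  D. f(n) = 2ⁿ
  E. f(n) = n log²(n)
B < C < A < E < D

Comparing growth rates:
B = log³(n) is O(log³ n)
C = n^(1/3) is O(n^(1/3))
A = n is O(n)
E = n log²(n) is O(n log² n)
D = 2ⁿ is O(2ⁿ)

Therefore, the order from slowest to fastest is: B < C < A < E < D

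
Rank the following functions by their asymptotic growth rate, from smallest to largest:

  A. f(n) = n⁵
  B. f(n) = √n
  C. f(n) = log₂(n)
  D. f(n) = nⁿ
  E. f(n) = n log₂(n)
C < B < E < A < D

Comparing growth rates:
C = log₂(n) is O(log n)
B = √n is O(√n)
E = n log₂(n) is O(n log n)
A = n⁵ is O(n⁵)
D = nⁿ is O(nⁿ)

Therefore, the order from slowest to fastest is: C < B < E < A < D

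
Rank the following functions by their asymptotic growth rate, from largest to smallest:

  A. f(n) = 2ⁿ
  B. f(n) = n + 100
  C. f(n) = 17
A > B > C

Comparing growth rates:
A = 2ⁿ is O(2ⁿ)
B = n + 100 is O(n)
C = 17 is O(1)

Therefore, the order from fastest to slowest is: A > B > C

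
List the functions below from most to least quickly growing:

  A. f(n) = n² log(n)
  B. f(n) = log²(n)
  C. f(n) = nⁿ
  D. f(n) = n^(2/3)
C > A > D > B

Comparing growth rates:
C = nⁿ is O(nⁿ)
A = n² log(n) is O(n² log n)
D = n^(2/3) is O(n^(2/3))
B = log²(n) is O(log² n)

Therefore, the order from fastest to slowest is: C > A > D > B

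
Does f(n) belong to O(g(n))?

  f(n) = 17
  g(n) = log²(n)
True

f(n) = 17 is O(1), and g(n) = log²(n) is O(log² n).
Since O(1) ⊆ O(log² n) (f grows no faster than g), f(n) = O(g(n)) is true.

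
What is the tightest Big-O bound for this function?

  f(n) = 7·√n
O(√n)

The dominant term in 7·√n is 7·√n, which is Θ(√n).
Constants are absorbed, so the tightest bound is O(√n).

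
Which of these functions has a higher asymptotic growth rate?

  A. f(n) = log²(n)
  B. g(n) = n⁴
B

f(n) = log²(n) is O(log² n), while g(n) = n⁴ is O(n⁴).
Since O(n⁴) grows faster than O(log² n), g(n) dominates.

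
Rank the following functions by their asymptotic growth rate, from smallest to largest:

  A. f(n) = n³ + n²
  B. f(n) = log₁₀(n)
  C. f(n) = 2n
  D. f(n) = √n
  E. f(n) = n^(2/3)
B < D < E < C < A

Comparing growth rates:
B = log₁₀(n) is O(log n)
D = √n is O(√n)
E = n^(2/3) is O(n^(2/3))
C = 2n is O(n)
A = n³ + n² is O(n³)

Therefore, the order from slowest to fastest is: B < D < E < C < A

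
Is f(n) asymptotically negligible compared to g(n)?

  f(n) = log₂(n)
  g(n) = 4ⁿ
True

f(n) = log₂(n) is O(log n), and g(n) = 4ⁿ is O(4ⁿ).
Since O(log n) grows strictly slower than O(4ⁿ), f(n) = o(g(n)) is true.
This means lim(n→∞) f(n)/g(n) = 0.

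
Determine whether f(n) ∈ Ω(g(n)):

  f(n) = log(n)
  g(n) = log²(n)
False

f(n) = log(n) is O(log n), and g(n) = log²(n) is O(log² n).
Since O(log n) grows slower than O(log² n), f(n) = Ω(g(n)) is false.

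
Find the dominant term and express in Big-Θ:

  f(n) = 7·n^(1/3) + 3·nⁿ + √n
Θ(nⁿ)

Order the terms by growth rate: 7·n^(1/3) ≺ √n ≺ 3·nⁿ.
The fastest-growing term 3·nⁿ dominates as n → ∞; dropping its constant factor gives Θ(nⁿ).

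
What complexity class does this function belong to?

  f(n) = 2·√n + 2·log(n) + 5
O(√n)

The dominant term in 2·√n + 2·log(n) + 5 is 2·√n, which is Θ(√n).
Lower-order terms (2·log(n), 5) are asymptotically negligible.
Constants are absorbed, so the tightest bound is O(√n).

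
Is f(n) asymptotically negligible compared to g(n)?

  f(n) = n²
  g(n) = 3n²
False

f(n) = n² is O(n²), and g(n) = 3n² is O(n²).
Since they have the same growth rate, f(n) = o(g(n)) is false.
(f = o(g) requires f to grow strictly slower, not equal.)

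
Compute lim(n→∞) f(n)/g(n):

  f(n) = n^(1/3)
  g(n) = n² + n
0

Since n^(1/3) (O(n^(1/3))) grows slower than n² + n (O(n²)),
the ratio f(n)/g(n) → 0 as n → ∞.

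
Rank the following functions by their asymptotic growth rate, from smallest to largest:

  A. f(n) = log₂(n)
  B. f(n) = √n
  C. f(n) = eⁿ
A < B < C

Comparing growth rates:
A = log₂(n) is O(log n)
B = √n is O(√n)
C = eⁿ is O(eⁿ)

Therefore, the order from slowest to fastest is: A < B < C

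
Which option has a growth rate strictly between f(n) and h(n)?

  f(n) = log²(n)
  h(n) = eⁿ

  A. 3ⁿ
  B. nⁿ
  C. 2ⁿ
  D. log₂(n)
C

We need g(n) with log²(n) = o(g(n)) and g(n) = o(eⁿ), i.e. O(log² n) ≺ g ≺ O(eⁿ).
Check each option:
  A. 3ⁿ — O(3ⁿ) does not grow strictly slower than h(n)
  B. nⁿ — O(nⁿ) does not grow strictly slower than h(n)
  C. 2ⁿ — O(2ⁿ) is strictly between O(log² n) and O(eⁿ) ✓
  D. log₂(n) — O(log n) does not grow strictly faster than f(n)

Only option C (2ⁿ) lies strictly between.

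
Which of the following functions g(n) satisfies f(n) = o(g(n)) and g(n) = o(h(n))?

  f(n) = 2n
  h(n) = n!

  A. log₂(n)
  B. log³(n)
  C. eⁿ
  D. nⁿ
C

We need g(n) with 2n = o(g(n)) and g(n) = o(n!), i.e. O(n) ≺ g ≺ O(n!).
Check each option:
  A. log₂(n) — O(log n) does not grow strictly faster than f(n)
  B. log³(n) — O(log³ n) does not grow strictly faster than f(n)
  C. eⁿ — O(eⁿ) is strictly between O(n) and O(n!) ✓
  D. nⁿ — O(nⁿ) does not grow strictly slower than h(n)

Only option C (eⁿ) lies strictly between.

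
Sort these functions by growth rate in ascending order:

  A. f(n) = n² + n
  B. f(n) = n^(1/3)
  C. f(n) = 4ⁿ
B < A < C

Comparing growth rates:
B = n^(1/3) is O(n^(1/3))
A = n² + n is O(n²)
C = 4ⁿ is O(4ⁿ)

Therefore, the order from slowest to fastest is: B < A < C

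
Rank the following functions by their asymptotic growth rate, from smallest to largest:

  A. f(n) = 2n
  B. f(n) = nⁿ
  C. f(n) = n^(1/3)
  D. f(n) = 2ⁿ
C < A < D < B

Comparing growth rates:
C = n^(1/3) is O(n^(1/3))
A = 2n is O(n)
D = 2ⁿ is O(2ⁿ)
B = nⁿ is O(nⁿ)

Therefore, the order from slowest to fastest is: C < A < D < B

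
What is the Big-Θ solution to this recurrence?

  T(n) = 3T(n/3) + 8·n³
Θ(n³)

Master Theorem: a = 3, b = 3, f(n) = 8·n³.
Compute the critical exponent d = log₃(3) = 1.
Compare f(n) = Θ(n³) against n^d:
  k = 3 > d = 1, so f(n) = Ω(n^(d+ε)) — Case 3.
  Regularity: a·(n/b)^3/n^3 = a/b^3 = 3/27 < 1 ✓.
  The top-level work dominates: T(n) = Θ(f(n)) = Θ(n³).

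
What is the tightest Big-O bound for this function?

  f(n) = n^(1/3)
O(n^(1/3))

The dominant term in n^(1/3) is n^(1/3), which is Θ(n^(1/3)).
Constants are absorbed, so the tightest bound is O(n^(1/3)).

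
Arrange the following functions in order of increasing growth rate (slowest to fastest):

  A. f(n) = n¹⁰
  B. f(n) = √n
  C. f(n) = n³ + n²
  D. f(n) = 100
D < B < C < A

Comparing growth rates:
D = 100 is O(1)
B = √n is O(√n)
C = n³ + n² is O(n³)
A = n¹⁰ is O(n¹⁰)

Therefore, the order from slowest to fastest is: D < B < C < A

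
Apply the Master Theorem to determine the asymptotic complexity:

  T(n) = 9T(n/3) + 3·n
Θ(n²)

Master Theorem: a = 9, b = 3, f(n) = 3·n.
Compute the critical exponent d = log₃(9) = 2.
Compare f(n) = Θ(n) against n^d:
  k = 1 < d = 2, so f(n) = O(n^(d-ε)) — Case 1.
  The recursion cost dominates: T(n) = Θ(n^d) = Θ(n²).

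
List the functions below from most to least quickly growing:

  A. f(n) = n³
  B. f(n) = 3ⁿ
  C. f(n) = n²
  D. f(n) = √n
B > A > C > D

Comparing growth rates:
B = 3ⁿ is O(3ⁿ)
A = n³ is O(n³)
C = n² is O(n²)
D = √n is O(√n)

Therefore, the order from fastest to slowest is: B > A > C > D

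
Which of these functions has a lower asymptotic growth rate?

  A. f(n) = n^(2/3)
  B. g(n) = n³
A

f(n) = n^(2/3) is O(n^(2/3)), while g(n) = n³ is O(n³).
Since O(n^(2/3)) grows slower than O(n³), f(n) is dominated.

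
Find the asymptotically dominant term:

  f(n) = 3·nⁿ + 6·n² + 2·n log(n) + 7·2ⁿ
3·nⁿ

Looking at each term:
  - 3·nⁿ is O(nⁿ)
  - 6·n² is O(n²)
  - 2·n log(n) is O(n log n)
  - 7·2ⁿ is O(2ⁿ)

The term 3·nⁿ (O(nⁿ)) grows fastest and dominates all others.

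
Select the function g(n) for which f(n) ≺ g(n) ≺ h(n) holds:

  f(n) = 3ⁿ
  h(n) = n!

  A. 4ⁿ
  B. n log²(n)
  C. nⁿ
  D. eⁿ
A

We need g(n) with 3ⁿ = o(g(n)) and g(n) = o(n!), i.e. O(3ⁿ) ≺ g ≺ O(n!).
Check each option:
  A. 4ⁿ — O(4ⁿ) is strictly between O(3ⁿ) and O(n!) ✓
  B. n log²(n) — O(n log² n) does not grow strictly faster than f(n)
  C. nⁿ — O(nⁿ) does not grow strictly slower than h(n)
  D. eⁿ — O(eⁿ) does not grow strictly faster than f(n)

Only option A (4ⁿ) lies strictly between.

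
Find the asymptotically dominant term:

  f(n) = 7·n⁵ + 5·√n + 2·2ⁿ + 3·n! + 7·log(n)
3·n!

Looking at each term:
  - 7·n⁵ is O(n⁵)
  - 5·√n is O(√n)
  - 2·2ⁿ is O(2ⁿ)
  - 3·n! is O(n!)
  - 7·log(n) is O(log n)

The term 3·n! (O(n!)) grows fastest and dominates all others.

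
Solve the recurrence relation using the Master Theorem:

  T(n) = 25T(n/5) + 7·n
Θ(n²)

Master Theorem: a = 25, b = 5, f(n) = 7·n.
Compute the critical exponent d = log₅(25) = 2.
Compare f(n) = Θ(n) against n^d:
  k = 1 < d = 2, so f(n) = O(n^(d-ε)) — Case 1.
  The recursion cost dominates: T(n) = Θ(n^d) = Θ(n²).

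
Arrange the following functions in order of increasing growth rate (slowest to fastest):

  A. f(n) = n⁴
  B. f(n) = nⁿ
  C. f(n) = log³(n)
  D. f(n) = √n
C < D < A < B

Comparing growth rates:
C = log³(n) is O(log³ n)
D = √n is O(√n)
A = n⁴ is O(n⁴)
B = nⁿ is O(nⁿ)

Therefore, the order from slowest to fastest is: C < D < A < B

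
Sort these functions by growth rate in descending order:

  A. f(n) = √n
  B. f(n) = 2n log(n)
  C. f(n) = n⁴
C > B > A

Comparing growth rates:
C = n⁴ is O(n⁴)
B = 2n log(n) is O(n log n)
A = √n is O(√n)

Therefore, the order from fastest to slowest is: C > B > A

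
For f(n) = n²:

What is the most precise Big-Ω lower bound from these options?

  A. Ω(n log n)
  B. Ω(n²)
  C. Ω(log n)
B

f(n) = n² is Ω(n²).
All listed options are valid Big-Ω bounds (lower bounds),
but Ω(n²) is the tightest (largest valid bound).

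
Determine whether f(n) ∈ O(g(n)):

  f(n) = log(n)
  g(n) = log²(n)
True

f(n) = log(n) is O(log n), and g(n) = log²(n) is O(log² n).
Since O(log n) ⊆ O(log² n) (f grows no faster than g), f(n) = O(g(n)) is true.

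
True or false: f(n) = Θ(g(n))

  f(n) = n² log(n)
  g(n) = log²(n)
False

f(n) = n² log(n) is O(n² log n), and g(n) = log²(n) is O(log² n).
Since they have different growth rates, f(n) = Θ(g(n)) is false.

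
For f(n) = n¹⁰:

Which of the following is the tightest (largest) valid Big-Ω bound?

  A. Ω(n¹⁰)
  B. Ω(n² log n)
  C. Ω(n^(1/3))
A

f(n) = n¹⁰ is Ω(n¹⁰).
All listed options are valid Big-Ω bounds (lower bounds),
but Ω(n¹⁰) is the tightest (largest valid bound).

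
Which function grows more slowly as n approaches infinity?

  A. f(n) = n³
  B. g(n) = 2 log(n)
B

f(n) = n³ is O(n³), while g(n) = 2 log(n) is O(log n).
Since O(log n) grows slower than O(n³), g(n) is dominated.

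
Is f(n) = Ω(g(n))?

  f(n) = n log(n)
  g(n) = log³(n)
True

f(n) = n log(n) is O(n log n), and g(n) = log³(n) is O(log³ n).
Since O(n log n) grows at least as fast as O(log³ n), f(n) = Ω(g(n)) is true.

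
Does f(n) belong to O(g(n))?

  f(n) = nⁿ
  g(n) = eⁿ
False

f(n) = nⁿ is O(nⁿ), and g(n) = eⁿ is O(eⁿ).
Since O(nⁿ) grows faster than O(eⁿ), f(n) = O(g(n)) is false.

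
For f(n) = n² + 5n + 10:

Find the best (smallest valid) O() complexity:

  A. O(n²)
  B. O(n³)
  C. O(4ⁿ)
A

f(n) = n² + 5n + 10 is O(n²).
All listed options are valid Big-O bounds (upper bounds),
but O(n²) is the tightest (smallest valid bound).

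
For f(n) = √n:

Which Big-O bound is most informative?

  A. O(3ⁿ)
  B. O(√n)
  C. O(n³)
B

f(n) = √n is O(√n).
All listed options are valid Big-O bounds (upper bounds),
but O(√n) is the tightest (smallest valid bound).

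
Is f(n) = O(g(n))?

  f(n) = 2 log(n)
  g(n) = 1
False

f(n) = 2 log(n) is O(log n), and g(n) = 1 is O(1).
Since O(log n) grows faster than O(1), f(n) = O(g(n)) is false.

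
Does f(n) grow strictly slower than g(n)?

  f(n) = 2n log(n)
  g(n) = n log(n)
False

f(n) = 2n log(n) is O(n log n), and g(n) = n log(n) is O(n log n).
Since they have the same growth rate, f(n) = o(g(n)) is false.
(f = o(g) requires f to grow strictly slower, not equal.)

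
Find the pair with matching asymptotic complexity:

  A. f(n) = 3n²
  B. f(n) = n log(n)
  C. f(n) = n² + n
A and C

Examining each function:
  A. 3n² is O(n²)
  B. n log(n) is O(n log n)
  C. n² + n is O(n²)

Functions A and C both have the same complexity class.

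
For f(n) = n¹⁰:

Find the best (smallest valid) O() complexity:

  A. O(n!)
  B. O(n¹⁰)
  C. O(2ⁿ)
B

f(n) = n¹⁰ is O(n¹⁰).
All listed options are valid Big-O bounds (upper bounds),
but O(n¹⁰) is the tightest (smallest valid bound).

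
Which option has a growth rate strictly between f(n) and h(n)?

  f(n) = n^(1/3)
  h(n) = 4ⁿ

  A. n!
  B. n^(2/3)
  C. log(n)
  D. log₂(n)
B

We need g(n) with n^(1/3) = o(g(n)) and g(n) = o(4ⁿ), i.e. O(n^(1/3)) ≺ g ≺ O(4ⁿ).
Check each option:
  A. n! — O(n!) does not grow strictly slower than h(n)
  B. n^(2/3) — O(n^(2/3)) is strictly between O(n^(1/3)) and O(4ⁿ) ✓
  C. log(n) — O(log n) does not grow strictly faster than f(n)
  D. log₂(n) — O(log n) does not grow strictly faster than f(n)

Only option B (n^(2/3)) lies strictly between.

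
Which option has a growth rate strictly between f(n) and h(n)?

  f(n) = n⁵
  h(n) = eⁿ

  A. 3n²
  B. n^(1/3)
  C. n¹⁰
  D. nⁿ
C

We need g(n) with n⁵ = o(g(n)) and g(n) = o(eⁿ), i.e. O(n⁵) ≺ g ≺ O(eⁿ).
Check each option:
  A. 3n² — O(n²) does not grow strictly faster than f(n)
  B. n^(1/3) — O(n^(1/3)) does not grow strictly faster than f(n)
  C. n¹⁰ — O(n¹⁰) is strictly between O(n⁵) and O(eⁿ) ✓
  D. nⁿ — O(nⁿ) does not grow strictly slower than h(n)

Only option C (n¹⁰) lies strictly between.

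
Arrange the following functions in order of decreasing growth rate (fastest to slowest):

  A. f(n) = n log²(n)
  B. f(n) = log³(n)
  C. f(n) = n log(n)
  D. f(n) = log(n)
A > C > B > D

Comparing growth rates:
A = n log²(n) is O(n log² n)
C = n log(n) is O(n log n)
B = log³(n) is O(log³ n)
D = log(n) is O(log n)

Therefore, the order from fastest to slowest is: A > C > B > D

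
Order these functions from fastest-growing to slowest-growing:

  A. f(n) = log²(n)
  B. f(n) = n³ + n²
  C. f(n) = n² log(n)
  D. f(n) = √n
B > C > D > A

Comparing growth rates:
B = n³ + n² is O(n³)
C = n² log(n) is O(n² log n)
D = √n is O(√n)
A = log²(n) is O(log² n)

Therefore, the order from fastest to slowest is: B > C > D > A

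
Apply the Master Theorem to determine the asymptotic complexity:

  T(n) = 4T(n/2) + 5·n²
Θ(n² log n)

Master Theorem: a = 4, b = 2, f(n) = 5·n².
Compute the critical exponent d = log₂(4) = 2.
Compare f(n) = Θ(n²) against n^d:
  k = 2 = d, so f(n) = Θ(n^d) — Case 2.
  Work is balanced across levels: T(n) = Θ(n^d log n) = Θ(n² log n).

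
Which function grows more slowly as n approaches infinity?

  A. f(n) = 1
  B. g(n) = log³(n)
A

f(n) = 1 is O(1), while g(n) = log³(n) is O(log³ n).
Since O(1) grows slower than O(log³ n), f(n) is dominated.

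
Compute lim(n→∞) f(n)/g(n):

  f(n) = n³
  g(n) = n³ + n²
1

Since n³ and n³ + n² have the same growth rate (O(n³)),
the ratio converges to a constant: 1.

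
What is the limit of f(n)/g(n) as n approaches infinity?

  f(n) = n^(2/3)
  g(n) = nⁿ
0

Since n^(2/3) (O(n^(2/3))) grows slower than nⁿ (O(nⁿ)),
the ratio f(n)/g(n) → 0 as n → ∞.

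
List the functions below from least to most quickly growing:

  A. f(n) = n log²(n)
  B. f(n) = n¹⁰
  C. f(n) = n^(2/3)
C < A < B

Comparing growth rates:
C = n^(2/3) is O(n^(2/3))
A = n log²(n) is O(n log² n)
B = n¹⁰ is O(n¹⁰)

Therefore, the order from slowest to fastest is: C < A < B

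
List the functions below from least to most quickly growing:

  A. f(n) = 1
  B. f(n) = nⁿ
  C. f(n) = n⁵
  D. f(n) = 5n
A < D < C < B

Comparing growth rates:
A = 1 is O(1)
D = 5n is O(n)
C = n⁵ is O(n⁵)
B = nⁿ is O(nⁿ)

Therefore, the order from slowest to fastest is: A < D < C < B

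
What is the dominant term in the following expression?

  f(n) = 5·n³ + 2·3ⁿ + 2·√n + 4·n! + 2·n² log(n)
4·n!

Looking at each term:
  - 5·n³ is O(n³)
  - 2·3ⁿ is O(3ⁿ)
  - 2·√n is O(√n)
  - 4·n! is O(n!)
  - 2·n² log(n) is O(n² log n)

The term 4·n! (O(n!)) grows fastest and dominates all others.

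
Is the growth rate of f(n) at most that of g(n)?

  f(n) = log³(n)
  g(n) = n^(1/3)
True

f(n) = log³(n) is O(log³ n), and g(n) = n^(1/3) is O(n^(1/3)).
Since O(log³ n) ⊆ O(n^(1/3)) (f grows no faster than g), f(n) = O(g(n)) is true.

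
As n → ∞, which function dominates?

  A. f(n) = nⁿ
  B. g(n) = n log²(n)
A

f(n) = nⁿ is O(nⁿ), while g(n) = n log²(n) is O(n log² n).
Since O(nⁿ) grows faster than O(n log² n), f(n) dominates.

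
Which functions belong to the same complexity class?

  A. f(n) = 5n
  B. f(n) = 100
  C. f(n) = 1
B and C

Examining each function:
  A. 5n is O(n)
  B. 100 is O(1)
  C. 1 is O(1)

Functions B and C both have the same complexity class.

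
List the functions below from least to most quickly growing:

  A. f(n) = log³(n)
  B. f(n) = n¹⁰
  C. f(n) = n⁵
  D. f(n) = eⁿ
A < C < B < D

Comparing growth rates:
A = log³(n) is O(log³ n)
C = n⁵ is O(n⁵)
B = n¹⁰ is O(n¹⁰)
D = eⁿ is O(eⁿ)

Therefore, the order from slowest to fastest is: A < C < B < D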